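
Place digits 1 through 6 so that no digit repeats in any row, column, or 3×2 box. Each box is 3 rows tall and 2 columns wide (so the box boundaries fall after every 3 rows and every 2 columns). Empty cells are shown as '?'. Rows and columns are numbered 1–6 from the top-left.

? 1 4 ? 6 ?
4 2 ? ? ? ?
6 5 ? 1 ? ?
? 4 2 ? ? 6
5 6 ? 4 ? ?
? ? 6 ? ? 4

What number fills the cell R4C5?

5

R1C1 = 3: row 1 has {1,4,6}; col 1 has {4,5,6}; box has {1,2,4,5,6} → only 3 remains.
R3C3 = 3: row 3 has {1,5,6}; col 3 has {2,4,6}; box has {1,4} → only 3 remains.
R3C6 = 2: row 3 has {1,3,5,6}; col 6 has {4,6}; box has {6} → only 2 remains.
R4C1 = 1: row 4 has {2,4,6}; col 1 has {3,4,5,6}; box has {4,5,6} → only 1 remains.
R5C3 = 1: row 5 has {4,5,6}; col 3 has {2,3,4,6}; box has {2,4,6} → only 1 remains.
R5C6 = 3: row 5 has {1,4,5,6}; col 6 has {2,4,6}; box has {4,6} → only 3 remains.
R6C1 = 2: row 6 has {4,6}; col 1 has {1,3,4,5,6}; box has {1,4,5,6} → only 2 remains.
R6C2 = 3: row 6 has {2,4,6}; col 2 has {1,2,4,5,6}; box has {1,2,4,5,6} → only 3 remains.
R6C4 = 5: row 6 has {2,3,4,6}; col 4 has {1,4}; box has {1,2,4,6} → only 5 remains.
R6C5 = 1: row 6 has {2,3,4,5,6}; col 5 has {6}; box has {3,4,6} → only 1 remains.
R1C4 = 2: row 1 has {1,3,4,6}; col 4 has {1,4,5}; box has {1,3,4} → only 2 remains.
R1C6 = 5: row 1 has {1,2,3,4,6}; col 6 has {2,3,4,6}; box has {2,6} → only 5 remains.
R2C3 = 5: row 2 has {2,4}; col 3 has {1,2,3,4,6}; box has {1,2,3,4} → only 5 remains.
R2C4 = 6: row 2 has {2,4,5}; col 4 has {1,2,4,5}; box has {1,2,3,4,5} → only 6 remains.
R2C5 = 3: row 2 has {2,4,5,6}; col 5 has {1,6}; box has {2,5,6} → only 3 remains.
R2C6 = 1: row 2 has {2,3,4,5,6}; col 6 has {2,3,4,5,6}; box has {2,3,5,6} → only 1 remains.
R3C5 = 4: row 3 has {1,2,3,5,6}; col 5 has {1,3,6}; box has {1,2,3,5,6} → only 4 remains.
R4C4 = 3: row 4 has {1,2,4,6}; col 4 has {1,2,4,5,6}; box has {1,2,4,5,6} → only 3 remains.
R4C5 = 5: row 4 has {1,2,3,4,6}; col 5 has {1,3,4,6}; box has {1,3,4,6} → only 5 remains.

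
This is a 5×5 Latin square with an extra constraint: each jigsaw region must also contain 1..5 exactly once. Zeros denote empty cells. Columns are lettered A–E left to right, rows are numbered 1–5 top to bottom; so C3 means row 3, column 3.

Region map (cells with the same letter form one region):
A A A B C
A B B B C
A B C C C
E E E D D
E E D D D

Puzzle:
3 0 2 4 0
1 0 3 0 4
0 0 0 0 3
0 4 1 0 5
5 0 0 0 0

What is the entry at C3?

5

B1 = 5: row 1 has {2,3,4}; col 2 has {4}; region has {1,2,3} → only 5 remains.
E1 = 1: row 1 has {2,3,4,5}; col 5 has {3,4,5}; region has {3,4} → only 1 remains.
B2 = 2: row 2 has {1,3,4}; col 2 has {4,5}; region has {3,4} → only 2 remains.
D2 = 5: row 2 has {1,2,3,4}; col 4 has {4}; region has {2,3,4} → only 5 remains.
A3 = 4: row 3 has {3}; col 1 has {1,3,5}; region has {1,2,3,5} → only 4 remains.
B3 = 1: row 3 has {3,4}; col 2 has {2,4,5}; region has {2,3,4,5} → only 1 remains.
C3 = 5: row 3 has {1,3,4}; col 3 has {1,2,3}; region has {1,3,4} → only 5 remains.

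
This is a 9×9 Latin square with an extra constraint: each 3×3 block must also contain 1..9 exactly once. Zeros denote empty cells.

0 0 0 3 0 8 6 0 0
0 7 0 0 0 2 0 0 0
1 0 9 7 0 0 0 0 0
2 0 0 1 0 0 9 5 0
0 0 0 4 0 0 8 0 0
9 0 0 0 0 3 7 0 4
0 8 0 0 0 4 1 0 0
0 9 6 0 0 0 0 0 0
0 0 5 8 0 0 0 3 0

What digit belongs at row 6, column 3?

1

row 2, column 1 = 8: in column 1, 8 can only go here (every other open cell in that column sees an 8).
row 5, column 1 = 6: in column 1, 6 can only go here (every other open cell in that column sees a 6).
row 1, column 1 = 5: in column 1, 5 can only go here (every other open cell in that column sees a 5).
row 3, column 2 = 6: in column 2, 6 can only go here (every other open cell in that column sees a 6).
row 3, column 6 = 5: row 3 has {1,6,7,9}; col 6 has {2,3,4,8}; box has {2,3,7,8} → only 5 remains.
row 3, column 5 = 4: row 3 has {1,5,6,7,9}; col 5 has {}; box has {2,3,5,7,8} → only 4 remains.
row 2, column 3 = 3: in box 1, 3 can only go here (every other open cell in that box sees a 3).
row 3, column 7 = 3: in column 7, 3 can only go here (every other open cell in that column sees a 3).
row 9, column 2 = 1: in box 7, 1 can only go here (every other open cell in that box sees a 1).
row 6, column 2 = 5: row 6 has {3,4,7,9}; col 2 has {1,6,7,8,9}; box has {2,6,9} → only 5 remains.
row 5, column 2 = 3: row 5 has {4,6,8}; col 2 has {1,5,6,7,8,9}; box has {2,5,6,9} → only 3 remains.
row 4, column 2 = 4: row 4 has {1,2,5,9}; col 2 has {1,3,5,6,7,8,9}; box has {2,3,5,6,9} → only 4 remains.
row 1, column 2 = 2: row 1 has {3,5,6,8}; col 2 has {1,3,4,5,6,7,8,9}; box has {1,3,5,6,7,8,9} → only 2 remains.
row 1, column 3 = 4: row 1 has {2,3,5,6,8}; col 3 has {3,5,6,9}; box has {1,2,3,5,6,7,8,9} → only 4 remains.
row 4, column 9 = 3: in row 4, 3 can only go here (every other open cell in that row sees a 3).
row 5, column 5 = 5: in row 5, 5 can only go here (every other open cell in that row sees a 5).
row 5, column 6 = 9: in row 5, 9 can only go here (every other open cell in that row sees a 9).
row 5, column 3 = 7: in row 5, 7 can only go here (every other open cell in that row sees a 7).
row 4, column 3 = 8: row 4 has {1,2,3,4,5,9}; col 3 has {3,4,5,6,7,9}; box has {2,3,4,5,6,7,9} → only 8 remains.
row 6, column 3 = 1: row 6 has {3,4,5,7,9}; col 3 has {3,4,5,6,7,8,9}; box has {2,3,4,5,6,7,8,9} → only 1 remains.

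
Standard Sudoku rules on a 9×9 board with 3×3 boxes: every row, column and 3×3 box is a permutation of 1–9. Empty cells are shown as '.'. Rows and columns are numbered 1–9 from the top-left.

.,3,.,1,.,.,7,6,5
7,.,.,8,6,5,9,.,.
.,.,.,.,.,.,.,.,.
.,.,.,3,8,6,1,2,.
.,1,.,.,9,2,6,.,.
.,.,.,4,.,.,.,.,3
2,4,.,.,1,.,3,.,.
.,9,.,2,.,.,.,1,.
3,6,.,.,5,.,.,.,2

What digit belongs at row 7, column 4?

6

row 2, column 2 = 2: row 2 has {5,6,7,8,9}; col 2 has {1,3,4,6,9}; box has {3,7} → only 2 remains.
row 6, column 5 = 7: row 6 has {3,4}; col 5 has {1,5,6,8,9}; box has {2,3,4,6,8,9} → only 7 remains.
row 6, column 6 = 1: row 6 has {3,4,7}; col 6 has {2,5,6}; box has {2,3,4,6,7,8,9} → only 1 remains.
row 5, column 4 = 5: row 5 has {1,2,6,9}; col 4 has {1,2,3,4,8}; box has {1,2,3,4,6,7,8,9} → only 5 remains.
row 1, column 5 = 2: in row 1, 2 can only go here (every other open cell in that row sees a 2).
row 2, column 8 = 3: in row 2, 3 can only go here (every other open cell in that row sees a 3).
row 3, column 7 = 2: in row 3, 2 can only go here (every other open cell in that row sees a 2).
row 5, column 3 = 3: in row 5, 3 can only go here (every other open cell in that row sees a 3).
row 6, column 3 = 2: in row 6, 2 can only go here (every other open cell in that row sees a 2).
row 6, column 1 = 6: in row 6, 6 can only go here (every other open cell in that row sees a 6).
row 3, column 3 = 6: in row 3, 6 can only go here (every other open cell in that row sees a 6).
row 6, column 8 = 9: in row 6, 9 can only go here (every other open cell in that row sees a 9).
row 8, column 9 = 6: in row 8, 6 can only go here (every other open cell in that row sees a 6).
row 7, column 4 = 6: in row 7, 6 can only go here (every other open cell in that row sees a 6).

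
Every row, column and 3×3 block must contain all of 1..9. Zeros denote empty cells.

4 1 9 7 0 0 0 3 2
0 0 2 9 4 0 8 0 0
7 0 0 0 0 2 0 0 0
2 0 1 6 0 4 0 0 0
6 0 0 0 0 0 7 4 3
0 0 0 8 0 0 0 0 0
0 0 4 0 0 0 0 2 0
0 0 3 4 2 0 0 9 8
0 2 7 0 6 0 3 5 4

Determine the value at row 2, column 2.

row 4, column 8 = 8: row 4 has {1,2,4,6}; col 8 has {2,3,4,5,9}; box has {3,4,7} → only 8 remains.
row 6, column 3 = 5: row 6 has {8}; col 3 has {1,2,3,4,7,9}; box has {1,2,6} → only 5 remains.
row 9, column 4 = 1: row 9 has {2,3,4,5,6,7}; col 4 has {4,6,7,8,9}; box has {2,4,6} → only 1 remains.
row 5, column 3 = 8: row 5 has {3,4,6,7}; col 3 has {1,2,3,4,5,7,9}; box has {1,2,5,6} → only 8 remains.
row 3, column 3 = 6: row 3 has {2,7}; col 3 has {1,2,3,4,5,7,8,9}; box has {1,2,4,7,9} → only 6 remains.
row 3, column 8 = 1: row 3 has {2,6,7}; col 8 has {2,3,4,5,8,9}; box has {2,3,8} → only 1 remains.
row 5, column 2 = 9: row 5 has {3,4,6,7,8}; col 2 has {1,2}; box has {1,2,5,6,8} → only 9 remains.
row 6, column 1 = 3: row 6 has {5,8}; col 1 has {2,4,6,7}; box has {1,2,5,6,8,9} → only 3 remains.
row 6, column 8 = 6: row 6 has {3,5,8}; col 8 has {1,2,3,4,5,8,9}; box has {3,4,7,8} → only 6 remains.
row 2, column 1 = 5: row 2 has {2,4,8,9}; col 1 has {2,3,4,6,7}; box has {1,2,4,6,7,9} → only 5 remains.
row 2, column 2 = 3: row 2 has {2,4,5,8,9}; col 2 has {1,2,9}; box has {1,2,4,5,6,7,9} → only 3 remains.

3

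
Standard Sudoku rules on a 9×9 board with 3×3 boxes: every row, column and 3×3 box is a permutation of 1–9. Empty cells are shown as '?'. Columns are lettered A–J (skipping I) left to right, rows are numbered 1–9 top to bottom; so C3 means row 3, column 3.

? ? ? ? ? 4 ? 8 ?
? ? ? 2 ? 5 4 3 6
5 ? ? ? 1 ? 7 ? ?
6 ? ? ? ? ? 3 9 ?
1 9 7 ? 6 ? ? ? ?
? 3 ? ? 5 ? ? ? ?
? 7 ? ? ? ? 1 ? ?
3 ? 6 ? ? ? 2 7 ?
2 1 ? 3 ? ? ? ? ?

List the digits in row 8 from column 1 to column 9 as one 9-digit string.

B2 = 8 (sole candidate).
H3 = 2 (sole candidate).
J3 = 9 (sole candidate).
G1 = 5 (sole candidate).
J1 = 1 (sole candidate).
G5 = 8 (sole candidate).
G6 = 6 (sole candidate).
G9 = 9 (sole candidate).
D5 = 4 (sole candidate).
H5 = 5 (sole candidate).
J5 = 2 (sole candidate).
F5 = 3 (sole candidate).
C2 = 1 (hidden single in row 2).
C3 = 3 (hidden single in row 3).
E1 = 3 (hidden single in row 1).
B3 = 4 (hidden single in row 3).
B8 = 5: row 8 has {2,3,6,7}; col 2 has {1,3,4,7,8,9}; box has {1,2,3,6,7} → only 5 remains.
B4 = 2 (sole candidate).
B1 = 6 (sole candidate).
C1 = 2 (hidden single in row 1).
C4 = 5 (hidden single in row 4).
J4 = 4 (hidden single in row 4).
H6 = 1 (sole candidate).
J6 = 7 (sole candidate).
J8 = 8: row 8 has {2,3,5,6,7}; col 9 has {1,2,4,6,7,9}; box has {1,2,7,9} → only 8 remains.
J9 = 5 (sole candidate).
J7 = 3 (sole candidate).
F6 = 2 (hidden single in row 6).
D6 = 9 (hidden single in row 6).
D1 = 7 (sole candidate).
E2 = 9 (sole candidate).
D8 = 1: row 8 has {2,3,5,6,7,8}; col 4 has {2,3,4,7,9}; box has {3} → only 1 remains.
E8 = 4: row 8 has {1,2,3,5,6,7,8}; col 5 has {1,3,5,6,9}; box has {1,3} → only 4 remains.
F8 = 9: row 8 has {1,2,3,4,5,6,7,8}; col 6 has {2,3,4,5}; box has {1,3,4} → only 9 remains.

356149278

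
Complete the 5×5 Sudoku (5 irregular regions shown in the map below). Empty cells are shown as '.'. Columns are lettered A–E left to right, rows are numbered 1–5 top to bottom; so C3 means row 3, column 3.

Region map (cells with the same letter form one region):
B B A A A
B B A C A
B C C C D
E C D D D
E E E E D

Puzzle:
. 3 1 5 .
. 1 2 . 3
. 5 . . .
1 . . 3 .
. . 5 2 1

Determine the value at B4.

2

E1 = 4: row 1 has {1,3,5}; col 5 has {1,3}; region has {1,2,3,5} → only 4 remains.
D2 = 4: row 2 has {1,2,3}; col 4 has {2,3,5}; region has {5} → only 4 remains.
C3 = 3: row 3 has {5}; col 3 has {1,2,5}; region has {4,5} → only 3 remains.
D3 = 1: row 3 has {3,5}; col 4 has {2,3,4,5}; region has {3,4,5} → only 1 remains.
E3 = 2: row 3 has {1,3,5}; col 5 has {1,3,4}; region has {1,3} → only 2 remains.
B4 = 2: row 4 has {1,3}; col 2 has {1,3,5}; region has {1,3,4,5} → only 2 remains.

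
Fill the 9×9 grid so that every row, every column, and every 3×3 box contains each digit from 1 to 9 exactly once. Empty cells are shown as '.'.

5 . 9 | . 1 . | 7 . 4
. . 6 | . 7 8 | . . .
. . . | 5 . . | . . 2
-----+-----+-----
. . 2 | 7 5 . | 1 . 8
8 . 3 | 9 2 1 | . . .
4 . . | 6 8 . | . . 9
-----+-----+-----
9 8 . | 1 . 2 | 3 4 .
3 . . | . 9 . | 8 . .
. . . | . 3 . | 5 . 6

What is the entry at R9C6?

R2C7 = 9: row 2 has {6,7,8}; col 7 has {1,3,5,7,8}; box has {2,4,7} → only 9 remains.
R3C7 = 6: row 3 has {2,5}; col 7 has {1,3,5,7,8,9}; box has {2,4,7,9} → only 6 remains.
R4C1 = 6: row 4 has {1,2,5,7,8}; col 1 has {3,4,5,8,9}; box has {2,3,4,8} → only 6 remains.
R4C2 = 9: row 4 has {1,2,5,6,7,8}; col 2 has {8}; box has {2,3,4,6,8} → only 9 remains.
R4C8 = 3: row 4 has {1,2,5,6,7,8,9}; col 8 has {4}; box has {1,8,9} → only 3 remains.
R5C7 = 4: row 5 has {1,2,3,8,9}; col 7 has {1,3,5,6,7,8,9}; box has {1,3,8,9} → only 4 remains.
R6C6 = 3: row 6 has {4,6,8,9}; col 6 has {1,2,8}; box has {1,2,5,6,7,8,9} → only 3 remains.
R6C7 = 2: row 6 has {3,4,6,8,9}; col 7 has {1,3,4,5,6,7,8,9}; box has {1,3,4,8,9} → only 2 remains.
R7C5 = 6: row 7 has {1,2,3,4,8,9}; col 5 has {1,2,3,5,7,8,9}; box has {1,2,3,9} → only 6 remains.
R7C9 = 7: row 7 has {1,2,3,4,6,8,9}; col 9 has {2,4,6,8,9}; box has {3,4,5,6,8} → only 7 remains.
R8C4 = 4: row 8 has {3,8,9}; col 4 has {1,5,6,7,9}; box has {1,2,3,6,9} → only 4 remains.
R8C9 = 1: row 8 has {3,4,8,9}; col 9 has {2,4,6,7,8,9}; box has {3,4,5,6,7,8} → only 1 remains.
R9C4 = 8: row 9 has {3,5,6}; col 4 has {1,4,5,6,7,9}; box has {1,2,3,4,6,9} → only 8 remains.
R9C6 = 7: row 9 has {3,5,6,8}; col 6 has {1,2,3,8}; box has {1,2,3,4,6,8,9} → only 7 remains.

7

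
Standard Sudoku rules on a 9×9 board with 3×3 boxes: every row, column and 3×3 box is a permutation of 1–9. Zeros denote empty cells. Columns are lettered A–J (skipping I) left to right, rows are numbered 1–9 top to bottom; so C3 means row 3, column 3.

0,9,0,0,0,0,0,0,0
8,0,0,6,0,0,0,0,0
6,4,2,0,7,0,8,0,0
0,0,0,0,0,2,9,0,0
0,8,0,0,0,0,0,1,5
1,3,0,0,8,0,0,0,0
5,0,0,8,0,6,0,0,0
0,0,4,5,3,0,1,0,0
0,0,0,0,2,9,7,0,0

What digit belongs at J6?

F8 = 7 (sole candidate).
A9 = 3 (sole candidate).
A1 = 7 (sole candidate).
A4 = 4 (sole candidate).
F1 = 8 (hidden single in row 1).
H9 = 5 (hidden single in row 9).
F3 = 5 (hidden single in row 3).
F6 = 4 (sole candidate).
F5 = 3 (sole candidate).
F2 = 1 (sole candidate).
E1 = 4 (sole candidate).
B2 = 5 (sole candidate).
C2 = 3 (sole candidate).
E2 = 9 (sole candidate).
D3 = 3 (sole candidate).
H3 = 9 (sole candidate).
J3 = 1 (sole candidate).
E5 = 6 (sole candidate).
E7 = 1 (sole candidate).
D9 = 4 (sole candidate).
C1 = 1 (sole candidate).
D1 = 2 (sole candidate).
E4 = 5 (sole candidate).
G1 = 5 (hidden single in row 1).
D4 = 1 (hidden single in row 4).
G5 = 4 (hidden single in row 5).
G2 = 2 (sole candidate).
G6 = 6 (sole candidate).
G7 = 3 (sole candidate).
A5 = 2 (hidden single in row 5).
A8 = 9 (sole candidate).
C7 = 7 (sole candidate).
C4 = 6 (sole candidate).
C5 = 9 (sole candidate).
D5 = 7 (sole candidate).
C6 = 5 (sole candidate).
D6 = 9 (sole candidate).
B7 = 2 (sole candidate).
H7 = 4 (sole candidate).
J7 = 9 (sole candidate).
B8 = 6 (sole candidate).
B9 = 1 (sole candidate).
C9 = 8 (sole candidate).
J9 = 6 (sole candidate).
J1 = 3 (sole candidate).
H2 = 7 (sole candidate).
J2 = 4 (sole candidate).
B4 = 7 (sole candidate).
J4 = 8 (sole candidate).
H6 = 2 (sole candidate).
J6 = 7: row 6 has {1,2,3,4,5,6,8,9}; col 9 has {1,3,4,5,6,8,9}; box has {1,2,4,5,6,8,9} → only 7 remains.

7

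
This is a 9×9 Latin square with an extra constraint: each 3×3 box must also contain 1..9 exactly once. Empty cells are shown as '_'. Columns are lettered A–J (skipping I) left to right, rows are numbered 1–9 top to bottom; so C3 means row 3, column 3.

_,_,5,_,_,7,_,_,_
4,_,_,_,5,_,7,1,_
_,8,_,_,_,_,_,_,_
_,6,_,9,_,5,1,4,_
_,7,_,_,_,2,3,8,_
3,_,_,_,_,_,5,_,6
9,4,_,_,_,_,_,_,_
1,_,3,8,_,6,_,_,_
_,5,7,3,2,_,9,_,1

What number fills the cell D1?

4

A5 = 5 (sole candidate).
J5 = 9 (sole candidate).
F7 = 1 (sole candidate).
B8 = 2 (sole candidate).
G8 = 4 (sole candidate).
F9 = 4 (sole candidate).
H9 = 6 (sole candidate).
F6 = 8 (sole candidate).
E7 = 7 (sole candidate).
E8 = 9 (sole candidate).
A9 = 8 (sole candidate).
A4 = 2 (sole candidate).
C4 = 8 (sole candidate).
E4 = 3 (sole candidate).
J4 = 7 (sole candidate).
H6 = 2 (sole candidate).
C7 = 6 (sole candidate).
D7 = 5 (sole candidate).
H7 = 3 (sole candidate).
J8 = 5 (sole candidate).
A1 = 6 (sole candidate).
H1 = 9 (sole candidate).
A3 = 7 (sole candidate).
H3 = 5 (sole candidate).
H8 = 7 (sole candidate).
D2 = 6 (hidden single in row 2).
J2 = 8 (hidden single in row 2).
G1 = 2 (sole candidate).
G3 = 6 (sole candidate).
G7 = 8 (sole candidate).
J7 = 2 (sole candidate).
E1 = 8 (hidden single in row 1).
C2 = 2 (hidden single in row 2).
D3 = 2 (hidden single in row 3).
E5 = 6 (hidden single in row 5).
D6 = 7 (hidden single in row 6).
Singles propagation stalls; D1 is still open with candidates {1,4}.
  Try D1 = 1: this forces B1=3, J1=4, B2=9, F2=3, C3=1; then row 5 has no cell left for 1 — contradiction.
So D1 = 4.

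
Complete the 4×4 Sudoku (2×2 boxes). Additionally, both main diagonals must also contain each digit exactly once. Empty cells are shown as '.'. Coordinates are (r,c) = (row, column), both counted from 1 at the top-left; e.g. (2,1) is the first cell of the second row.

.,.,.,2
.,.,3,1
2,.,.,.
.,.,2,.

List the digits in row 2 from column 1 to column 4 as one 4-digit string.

4231

(1,3) = 4 (sole candidate).
(2,1) = 4: row 2 has {1,3}; col 1 has {2}; box has {} → only 4 remains.
(2,2) = 2: row 2 has {1,3,4}; col 2 has {}; box has {4}; main diagonal has {} → only 2 remains.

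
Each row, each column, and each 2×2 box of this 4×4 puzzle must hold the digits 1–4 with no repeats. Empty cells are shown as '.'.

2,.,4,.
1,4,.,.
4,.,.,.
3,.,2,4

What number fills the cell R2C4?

2

R1C2 = 3: row 1 has {2,4}; col 2 has {4}; box has {1,2,4} → only 3 remains.
R1C4 = 1: row 1 has {2,3,4}; col 4 has {4}; box has {4} → only 1 remains.
R2C3 = 3: row 2 has {1,4}; col 3 has {2,4}; box has {1,4} → only 3 remains.
R2C4 = 2: row 2 has {1,3,4}; col 4 has {1,4}; box has {1,3,4} → only 2 remains.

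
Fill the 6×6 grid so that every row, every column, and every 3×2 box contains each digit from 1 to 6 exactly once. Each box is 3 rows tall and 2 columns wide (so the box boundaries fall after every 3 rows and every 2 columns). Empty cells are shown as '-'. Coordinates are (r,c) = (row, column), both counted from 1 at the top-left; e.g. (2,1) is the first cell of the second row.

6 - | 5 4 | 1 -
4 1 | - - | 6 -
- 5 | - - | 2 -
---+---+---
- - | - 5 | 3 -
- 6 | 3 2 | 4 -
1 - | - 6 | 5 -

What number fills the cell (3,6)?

(1,6) = 3: row 1 has {1,4,5,6}; col 6 has {}; box has {1,2,6} → only 3 remains.
(2,3) = 2: row 2 has {1,4,6}; col 3 has {3,5}; box has {4,5} → only 2 remains.
(2,4) = 3: row 2 has {1,2,4,6}; col 4 has {2,4,5,6}; box has {2,4,5} → only 3 remains.
(2,6) = 5: row 2 has {1,2,3,4,6}; col 6 has {3}; box has {1,2,3,6} → only 5 remains.
(3,1) = 3: row 3 has {2,5}; col 1 has {1,4,6}; box has {1,4,5,6} → only 3 remains.
(3,4) = 1: row 3 has {2,3,5}; col 4 has {2,3,4,5,6}; box has {2,3,4,5} → only 1 remains.
(3,6) = 4: row 3 has {1,2,3,5}; col 6 has {3,5}; box has {1,2,3,5,6} → only 4 remains.

4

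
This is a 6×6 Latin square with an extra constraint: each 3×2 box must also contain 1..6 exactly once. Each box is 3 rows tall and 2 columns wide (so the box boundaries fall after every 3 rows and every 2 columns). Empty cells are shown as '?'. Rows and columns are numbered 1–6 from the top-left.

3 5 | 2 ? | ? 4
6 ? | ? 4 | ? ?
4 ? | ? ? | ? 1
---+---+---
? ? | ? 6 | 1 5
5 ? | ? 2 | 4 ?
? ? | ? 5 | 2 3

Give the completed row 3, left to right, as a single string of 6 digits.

426351

row 1, column 4 = 1 (sole candidate).
row 1, column 5 = 6 (sole candidate).
row 2, column 6 = 2 (sole candidate).
row 3, column 2 = 2: row 3 has {1,4}; col 2 has {5}; box has {3,4,5,6} → only 2 remains.
row 3, column 4 = 3: row 3 has {1,2,4}; col 4 has {1,2,4,5,6}; box has {1,2,4} → only 3 remains.
row 3, column 5 = 5: row 3 has {1,2,3,4}; col 5 has {1,2,4,6}; box has {1,2,4,6} → only 5 remains.
row 4, column 1 = 2 (sole candidate).
row 5, column 6 = 6 (sole candidate).
row 6, column 1 = 1 (sole candidate).
row 6, column 3 = 4 (sole candidate).
row 2, column 2 = 1 (sole candidate).
row 2, column 3 = 5 (sole candidate).
row 2, column 5 = 3 (sole candidate).
row 3, column 3 = 6: row 3 has {1,2,3,4,5}; col 3 has {2,4,5}; box has {1,2,3,4,5} → only 6 remains.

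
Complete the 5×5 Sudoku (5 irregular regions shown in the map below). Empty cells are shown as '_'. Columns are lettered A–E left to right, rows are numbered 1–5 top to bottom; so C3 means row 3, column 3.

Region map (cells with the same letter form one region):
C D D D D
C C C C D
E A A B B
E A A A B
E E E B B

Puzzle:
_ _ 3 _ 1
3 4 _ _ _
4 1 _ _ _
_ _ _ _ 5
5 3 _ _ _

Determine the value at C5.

A1 = 2: row 1 has {1,3}; col 1 has {3,4,5}; region has {3,4} → only 2 remains.
B1 = 5: row 1 has {1,2,3}; col 2 has {1,3,4}; region has {1,3} → only 5 remains.
D1 = 4: row 1 has {1,2,3,5}; col 4 has {}; region has {1,3,5} → only 4 remains.
E2 = 2: row 2 has {3,4}; col 5 has {1,5}; region has {1,3,4,5} → only 2 remains.
E3 = 3: row 3 has {1,4}; col 5 has {1,2,5}; region has {5} → only 3 remains.
A4 = 1: row 4 has {5}; col 1 has {2,3,4,5}; region has {3,4,5} → only 1 remains.
B4 = 2: row 4 has {1,5}; col 2 has {1,3,4,5}; region has {1} → only 2 remains.
C4 = 4: row 4 has {1,2,5}; col 3 has {3}; region has {1,2} → only 4 remains.
D4 = 3: row 4 has {1,2,4,5}; col 4 has {4}; region has {1,2,4} → only 3 remains.
C5 = 2: row 5 has {3,5}; col 3 has {3,4}; region has {1,3,4,5} → only 2 remains.

2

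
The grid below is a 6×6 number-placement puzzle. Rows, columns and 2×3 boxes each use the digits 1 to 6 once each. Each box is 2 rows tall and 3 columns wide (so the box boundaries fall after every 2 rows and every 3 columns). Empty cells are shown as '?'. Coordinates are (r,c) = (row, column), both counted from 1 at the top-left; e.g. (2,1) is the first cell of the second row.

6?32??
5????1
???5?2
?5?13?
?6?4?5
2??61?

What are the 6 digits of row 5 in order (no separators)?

361425

(1,6) = 4: row 1 has {2,3,6}; col 6 has {1,2,5}; box has {1,2} → only 4 remains.
(2,4) = 3: row 2 has {1,5}; col 4 has {1,2,4,5,6}; box has {1,2,4} → only 3 remains.
(2,5) = 6: row 2 has {1,3,5}; col 5 has {1,3}; box has {1,2,3,4} → only 6 remains.
(3,5) = 4: row 3 has {2,5}; col 5 has {1,3,6}; box has {1,2,3,5} → only 4 remains.
(4,1) = 4: row 4 has {1,3,5}; col 1 has {2,5,6}; box has {5} → only 4 remains.
(4,6) = 6: row 4 has {1,3,4,5}; col 6 has {1,2,4,5}; box has {1,2,3,4,5} → only 6 remains.
(5,3) = 1: row 5 has {4,5,6}; col 3 has {3}; box has {2,6} → only 1 remains.
(5,5) = 2: row 5 has {1,4,5,6}; col 5 has {1,3,4,6}; box has {1,4,5,6} → only 2 remains.
(6,6) = 3: row 6 has {1,2,6}; col 6 has {1,2,4,5,6}; box has {1,2,4,5,6} → only 3 remains.
(1,2) = 1: row 1 has {2,3,4,6}; col 2 has {5,6}; box has {3,5,6} → only 1 remains.
(1,5) = 5: row 1 has {1,2,3,4,6}; col 5 has {1,2,3,4,6}; box has {1,2,3,4,6} → only 5 remains.
(3,2) = 3: row 3 has {2,4,5}; col 2 has {1,5,6}; box has {4,5} → only 3 remains.
(3,3) = 6: row 3 has {2,3,4,5}; col 3 has {1,3}; box has {3,4,5} → only 6 remains.
(4,3) = 2: row 4 has {1,3,4,5,6}; col 3 has {1,3,6}; box has {3,4,5,6} → only 2 remains.
(5,1) = 3: row 5 has {1,2,4,5,6}; col 1 has {2,4,5,6}; box has {1,2,6} → only 3 remains.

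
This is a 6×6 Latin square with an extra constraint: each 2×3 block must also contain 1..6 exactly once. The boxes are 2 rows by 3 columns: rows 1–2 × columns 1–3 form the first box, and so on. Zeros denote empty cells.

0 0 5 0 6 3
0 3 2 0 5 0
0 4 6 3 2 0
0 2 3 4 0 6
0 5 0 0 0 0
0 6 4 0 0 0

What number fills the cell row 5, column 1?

3

row 1, column 2 = 1 (sole candidate).
row 1, column 4 = 2 (sole candidate).
row 2, column 4 = 1 (sole candidate).
row 2, column 6 = 4 (sole candidate).
row 4, column 5 = 1 (sole candidate).
row 5, column 3 = 1 (sole candidate).
row 5, column 4 = 6 (sole candidate).
row 5, column 6 = 2 (sole candidate).
row 6, column 4 = 5 (sole candidate).
row 6, column 5 = 3 (sole candidate).
row 6, column 6 = 1 (sole candidate).
row 1, column 1 = 4 (sole candidate).
row 2, column 1 = 6 (sole candidate).
row 3, column 6 = 5 (sole candidate).
row 4, column 1 = 5 (sole candidate).
row 5, column 1 = 3: row 5 has {1,2,5,6}; col 1 has {4,5,6}; box has {1,4,5,6} → only 3 remains.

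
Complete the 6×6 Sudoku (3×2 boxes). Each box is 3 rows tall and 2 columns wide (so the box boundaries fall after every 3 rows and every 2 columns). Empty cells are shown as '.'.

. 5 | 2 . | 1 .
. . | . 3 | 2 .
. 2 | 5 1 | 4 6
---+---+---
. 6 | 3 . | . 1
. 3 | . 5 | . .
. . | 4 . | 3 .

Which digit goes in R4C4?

R1C6 = 3: row 1 has {1,2,5}; col 6 has {1,6}; box has {1,2,4,6} → only 3 remains.
R2C3 = 6: row 2 has {2,3}; col 3 has {2,3,4,5}; box has {1,2,3,5} → only 6 remains.
R2C6 = 5: row 2 has {2,3,6}; col 6 has {1,3,6}; box has {1,2,3,4,6} → only 5 remains.
R3C1 = 3: row 3 has {1,2,4,5,6}; col 1 has {}; box has {2,5} → only 3 remains.
R4C4 = 2: row 4 has {1,3,6}; col 4 has {1,3,5}; box has {3,4,5} → only 2 remains.

2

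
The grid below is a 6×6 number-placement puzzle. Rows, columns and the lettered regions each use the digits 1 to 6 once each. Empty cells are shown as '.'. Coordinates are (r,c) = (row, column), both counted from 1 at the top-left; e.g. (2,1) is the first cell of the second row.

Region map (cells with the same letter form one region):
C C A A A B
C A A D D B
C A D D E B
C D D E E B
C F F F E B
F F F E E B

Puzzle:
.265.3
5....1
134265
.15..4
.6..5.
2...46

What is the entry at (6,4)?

(1,1) = 4 (sole candidate).
(1,5) = 1 (sole candidate).
(2,2) = 4 (sole candidate).
(2,3) = 2 (sole candidate).
(2,5) = 3 (sole candidate).
(4,4) = 3 (sole candidate).
(4,5) = 2 (sole candidate).
(5,1) = 3 (sole candidate).
(5,3) = 1 (sole candidate).
(5,4) = 4 (sole candidate).
(5,6) = 2 (sole candidate).
(6,2) = 5 (sole candidate).
(6,3) = 3 (sole candidate).
(6,4) = 1: row 6 has {2,3,4,5,6}; col 4 has {2,3,4,5}; region has {2,3,4,5,6} → only 1 remains.

1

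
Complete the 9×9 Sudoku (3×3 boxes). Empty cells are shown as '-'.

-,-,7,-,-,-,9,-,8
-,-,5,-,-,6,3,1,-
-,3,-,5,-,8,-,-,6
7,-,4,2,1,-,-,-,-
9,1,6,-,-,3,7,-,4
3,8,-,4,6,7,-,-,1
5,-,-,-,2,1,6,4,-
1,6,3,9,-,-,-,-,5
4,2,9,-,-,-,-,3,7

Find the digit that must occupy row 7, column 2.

row 1, column 2 = 4 (sole candidate).
row 1, column 5 = 3 (sole candidate).
row 1, column 6 = 2 (sole candidate).
row 1, column 8 = 5 (sole candidate).
row 2, column 2 = 9 (sole candidate).
row 2, column 4 = 7 (sole candidate).
row 2, column 5 = 4 (sole candidate).
row 2, column 9 = 2 (sole candidate).
row 3, column 1 = 2 (sole candidate).
row 3, column 3 = 1 (sole candidate).
row 3, column 5 = 9 (sole candidate).
row 3, column 7 = 4 (sole candidate).
row 3, column 8 = 7 (sole candidate).
row 4, column 2 = 5 (sole candidate).
row 4, column 6 = 9 (sole candidate).
row 4, column 7 = 8 (sole candidate).
row 4, column 8 = 6 (sole candidate).
row 4, column 9 = 3 (sole candidate).
row 5, column 4 = 8 (sole candidate).
row 5, column 5 = 5 (sole candidate).
row 5, column 8 = 2 (sole candidate).
row 6, column 3 = 2 (sole candidate).
row 6, column 7 = 5 (sole candidate).
row 6, column 8 = 9 (sole candidate).
row 7, column 2 = 7: row 7 has {1,2,4,5,6}; col 2 has {1,2,3,4,5,6,8,9}; box has {1,2,3,4,5,6,9} → only 7 remains.

7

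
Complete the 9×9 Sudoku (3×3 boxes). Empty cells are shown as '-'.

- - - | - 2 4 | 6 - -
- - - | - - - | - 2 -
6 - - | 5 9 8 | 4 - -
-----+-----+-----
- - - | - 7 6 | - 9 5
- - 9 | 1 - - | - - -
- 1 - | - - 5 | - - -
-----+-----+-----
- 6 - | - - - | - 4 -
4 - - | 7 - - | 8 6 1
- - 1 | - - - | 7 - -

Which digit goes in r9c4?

4

r1c4 = 3: row 1 has {2,4,6}; col 4 has {1,5,7}; box has {2,4,5,8,9} → only 3 remains.
r2c4 = 6: row 2 has {2}; col 4 has {1,3,5,7}; box has {2,3,4,5,8,9} → only 6 remains.
r2c5 = 1: row 2 has {2,6}; col 5 has {2,7,9}; box has {2,3,4,5,6,8,9} → only 1 remains.
r2c6 = 7: row 2 has {1,2,6}; col 6 has {4,5,6,8}; box has {1,2,3,4,5,6,8,9} → only 7 remains.
r3c8 = 1: in row 3, 1 can only go here (every other open cell in that row sees a 1).
r1c1 = 1: in row 1, 1 can only go here (every other open cell in that row sees a 1).
r4c7 = 1: in row 4, 1 can only go here (every other open cell in that row sees a 1).
r5c9 = 6: in row 5, 6 can only go here (every other open cell in that row sees a 6).
r6c3 = 6: in row 6, 6 can only go here (every other open cell in that row sees a 6).
r6c4 = 9: in row 6, 9 can only go here (every other open cell in that row sees a 9).
r7c6 = 1: in row 7, 1 can only go here (every other open cell in that row sees a 1).
r9c5 = 6: in row 9, 6 can only go here (every other open cell in that row sees a 6).
r9c4 = 4: in row 9, 4 can only go here (every other open cell in that row sees a 4).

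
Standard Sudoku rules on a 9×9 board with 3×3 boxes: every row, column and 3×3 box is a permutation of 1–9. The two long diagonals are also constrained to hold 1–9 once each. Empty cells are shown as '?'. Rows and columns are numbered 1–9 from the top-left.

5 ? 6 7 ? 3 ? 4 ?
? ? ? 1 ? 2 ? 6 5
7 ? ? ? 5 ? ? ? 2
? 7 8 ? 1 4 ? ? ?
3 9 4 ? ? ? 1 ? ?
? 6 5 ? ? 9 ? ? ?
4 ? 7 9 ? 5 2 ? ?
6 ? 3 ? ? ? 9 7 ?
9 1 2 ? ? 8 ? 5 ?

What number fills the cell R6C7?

R1C7 = 8: row 1 has {3,4,5,6,7}; col 7 has {1,2,9}; box has {2,4,5,6} → only 8 remains.
R1C9 = 1: row 1 has {3,4,5,6,7,8}; col 9 has {2,5}; box has {2,4,5,6,8}; anti-diagonal has {4,6,7,9} → only 1 remains.
R2C1 = 8: row 2 has {1,2,5,6}; col 1 has {3,4,5,6,7,9}; box has {5,6,7} → only 8 remains.
R2C3 = 9: row 2 has {1,2,5,6,8}; col 3 has {2,3,4,5,6,7,8}; box has {5,6,7,8} → only 9 remains.
R2C5 = 4: row 2 has {1,2,5,6,8,9}; col 5 has {1,5}; box has {1,2,3,5,7} → only 4 remains.
R3C3 = 1: row 3 has {2,5,7}; col 3 has {2,3,4,5,6,7,8,9}; box has {5,6,7,8,9}; main diagonal has {2,5,7,9} → only 1 remains.
R3C6 = 6: row 3 has {1,2,5,7}; col 6 has {2,3,4,5,8,9}; box has {1,2,3,4,5,7} → only 6 remains.
R3C7 = 3: row 3 has {1,2,5,6,7}; col 7 has {1,2,8,9}; box has {1,2,4,5,6,8}; anti-diagonal has {1,4,6,7,9} → only 3 remains.
R3C8 = 9: row 3 has {1,2,3,5,6,7}; col 8 has {4,5,6,7}; box has {1,2,3,4,5,6,8} → only 9 remains.
R4C1 = 2: row 4 has {1,4,7,8}; col 1 has {3,4,5,6,7,8,9}; box has {3,4,5,6,7,8,9} → only 2 remains.
R4C8 = 3: row 4 has {1,2,4,7,8}; col 8 has {4,5,6,7,9}; box has {1} → only 3 remains.
R5C5 = 8: row 5 has {1,3,4,9}; col 5 has {1,4,5}; box has {1,4,9}; main diagonal has {1,2,5,7,9}; anti-diagonal has {1,3,4,6,7,9} → only 8 remains.
R5C6 = 7: row 5 has {1,3,4,8,9}; col 6 has {2,3,4,5,6,8,9}; box has {1,4,8,9} → only 7 remains.
R5C8 = 2: row 5 has {1,3,4,7,8,9}; col 8 has {3,4,5,6,7,9}; box has {1,3} → only 2 remains.
R5C9 = 6: row 5 has {1,2,3,4,7,8,9}; col 9 has {1,2,5}; box has {1,2,3} → only 6 remains.
R6C1 = 1: row 6 has {5,6,9}; col 1 has {2,3,4,5,6,7,8,9}; box has {2,3,4,5,6,7,8,9} → only 1 remains.
R6C4 = 2: row 6 has {1,5,6,9}; col 4 has {1,7,9}; box has {1,4,7,8,9}; anti-diagonal has {1,3,4,6,7,8,9} → only 2 remains.
R6C5 = 3: row 6 has {1,2,5,6,9}; col 5 has {1,4,5,8}; box has {1,2,4,7,8,9} → only 3 remains.
R6C8 = 8: row 6 has {1,2,3,5,6,9}; col 8 has {2,3,4,5,6,7,9}; box has {1,2,3,6} → only 8 remains.
R7C2 = 8: row 7 has {2,4,5,7,9}; col 2 has {1,6,7,9}; box has {1,2,3,4,6,7,9} → only 8 remains.
R7C5 = 6: row 7 has {2,4,5,7,8,9}; col 5 has {1,3,4,5,8}; box has {5,8,9} → only 6 remains.
R7C8 = 1: row 7 has {2,4,5,6,7,8,9}; col 8 has {2,3,4,5,6,7,8,9}; box has {2,5,7,9} → only 1 remains.
R7C9 = 3: row 7 has {1,2,4,5,6,7,8,9}; col 9 has {1,2,5,6}; box has {1,2,5,7,9} → only 3 remains.
R8C2 = 5: row 8 has {3,6,7,9}; col 2 has {1,6,7,8,9}; box has {1,2,3,4,6,7,8,9}; anti-diagonal has {1,2,3,4,6,7,8,9} → only 5 remains.
R8C4 = 4: row 8 has {3,5,6,7,9}; col 4 has {1,2,7,9}; box has {5,6,8,9} → only 4 remains.
R8C5 = 2: row 8 has {3,4,5,6,7,9}; col 5 has {1,3,4,5,6,8}; box has {4,5,6,8,9} → only 2 remains.
R8C6 = 1: row 8 has {2,3,4,5,6,7,9}; col 6 has {2,3,4,5,6,7,8,9}; box has {2,4,5,6,8,9} → only 1 remains.
R8C9 = 8: row 8 has {1,2,3,4,5,6,7,9}; col 9 has {1,2,3,5,6}; box has {1,2,3,5,7,9} → only 8 remains.
R9C4 = 3: row 9 has {1,2,5,8,9}; col 4 has {1,2,4,7,9}; box has {1,2,4,5,6,8,9} → only 3 remains.
R9C5 = 7: row 9 has {1,2,3,5,8,9}; col 5 has {1,2,3,4,5,6,8}; box has {1,2,3,4,5,6,8,9} → only 7 remains.
R9C9 = 4: row 9 has {1,2,3,5,7,8,9}; col 9 has {1,2,3,5,6,8}; box has {1,2,3,5,7,8,9}; main diagonal has {1,2,5,7,8,9} → only 4 remains.
R1C2 = 2: row 1 has {1,3,4,5,6,7,8}; col 2 has {1,5,6,7,8,9}; box has {1,5,6,7,8,9} → only 2 remains.
R1C5 = 9: row 1 has {1,2,3,4,5,6,7,8}; col 5 has {1,2,3,4,5,6,7,8}; box has {1,2,3,4,5,6,7} → only 9 remains.
R2C2 = 3: row 2 has {1,2,4,5,6,8,9}; col 2 has {1,2,5,6,7,8,9}; box has {1,2,5,6,7,8,9}; main diagonal has {1,2,4,5,7,8,9} → only 3 remains.
R2C7 = 7: row 2 has {1,2,3,4,5,6,8,9}; col 7 has {1,2,3,8,9}; box has {1,2,3,4,5,6,8,9} → only 7 remains.
R3C2 = 4: row 3 has {1,2,3,5,6,7,9}; col 2 has {1,2,3,5,6,7,8,9}; box has {1,2,3,5,6,7,8,9} → only 4 remains.
R3C4 = 8: row 3 has {1,2,3,4,5,6,7,9}; col 4 has {1,2,3,4,7,9}; box has {1,2,3,4,5,6,7,9} → only 8 remains.
R4C4 = 6: row 4 has {1,2,3,4,7,8}; col 4 has {1,2,3,4,7,8,9}; box has {1,2,3,4,7,8,9}; main diagonal has {1,2,3,4,5,7,8,9} → only 6 remains.
R4C7 = 5: row 4 has {1,2,3,4,6,7,8}; col 7 has {1,2,3,7,8,9}; box has {1,2,3,6,8} → only 5 remains.
R4C9 = 9: row 4 has {1,2,3,4,5,6,7,8}; col 9 has {1,2,3,4,5,6,8}; box has {1,2,3,5,6,8} → only 9 remains.
R5C4 = 5: row 5 has {1,2,3,4,6,7,8,9}; col 4 has {1,2,3,4,6,7,8,9}; box has {1,2,3,4,6,7,8,9} → only 5 remains.
R6C7 = 4: row 6 has {1,2,3,5,6,8,9}; col 7 has {1,2,3,5,7,8,9}; box has {1,2,3,5,6,8,9} → only 4 remains.

4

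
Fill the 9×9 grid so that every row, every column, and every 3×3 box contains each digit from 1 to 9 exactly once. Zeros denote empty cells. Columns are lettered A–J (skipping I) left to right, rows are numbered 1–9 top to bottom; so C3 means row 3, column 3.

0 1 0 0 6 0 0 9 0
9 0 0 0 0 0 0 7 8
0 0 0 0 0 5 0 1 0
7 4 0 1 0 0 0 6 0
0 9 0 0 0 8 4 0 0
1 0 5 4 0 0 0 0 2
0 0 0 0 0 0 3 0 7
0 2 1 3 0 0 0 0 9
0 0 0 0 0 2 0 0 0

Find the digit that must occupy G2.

6

D2 = 2 (sole candidate).
J5 = 1 (hidden single in row 5).
H7 = 2 (hidden single in row 7).
G9 = 1 (hidden single in column 7).
G6 = 7 (hidden single in column 7).
G4 = 9 (hidden single in column 7).
F4 = 3 (sole candidate).
J4 = 5 (sole candidate).
H5 = 3 (sole candidate).
E6 = 9 (sole candidate).
F6 = 6 (sole candidate).
H6 = 8 (sole candidate).
E4 = 2 (sole candidate).
B6 = 3 (sole candidate).
C4 = 8 (sole candidate).
D3 = 9 (hidden single in row 3).
C9 = 9 (hidden single in row 9).
F7 = 9 (hidden single in row 7).
E7 = 1 (hidden single in row 7).
F2 = 1 (hidden single in row 2).
A9 = 3 (hidden single in row 9).
G8 = 8 (hidden single in column 7).
A8 = 6 (hidden single in row 8).
A5 = 2 (sole candidate).
C5 = 6 (sole candidate).
C7 = 4 (sole candidate).
C2 = 3 (sole candidate).
E2 = 4 (sole candidate).
F1 = 7 (sole candidate).
F8 = 4 (sole candidate).
H8 = 5 (sole candidate).
H9 = 4 (sole candidate).
J9 = 6 (sole candidate).
C1 = 2 (sole candidate).
D1 = 8 (sole candidate).
G1 = 5 (sole candidate).
G2 = 6: row 2 has {1,2,3,4,7,8,9}; col 7 has {1,3,4,5,7,8,9}; box has {1,5,7,8,9} → only 6 remains.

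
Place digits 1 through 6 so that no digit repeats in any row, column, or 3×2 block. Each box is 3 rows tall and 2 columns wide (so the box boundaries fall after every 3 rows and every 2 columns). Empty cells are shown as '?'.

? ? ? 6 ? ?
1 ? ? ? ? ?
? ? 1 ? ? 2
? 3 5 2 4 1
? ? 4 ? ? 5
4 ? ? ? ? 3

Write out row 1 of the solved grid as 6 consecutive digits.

row 1, column 6 = 4: row 1 has {6}; col 6 has {1,2,3,5}; box has {2} → only 4 remains.
row 2, column 6 = 6 (sole candidate).
row 4, column 1 = 6 (sole candidate).
row 5, column 1 = 2 (sole candidate).
row 5, column 2 = 1 (sole candidate).
row 5, column 4 = 3 (sole candidate).
row 5, column 5 = 6 (sole candidate).
row 6, column 2 = 5 (sole candidate).
row 6, column 3 = 6 (sole candidate).
row 6, column 4 = 1 (sole candidate).
row 6, column 5 = 2 (sole candidate).
row 1, column 2 = 2: row 1 has {4,6}; col 2 has {1,3,5}; box has {1} → only 2 remains.
row 1, column 3 = 3: row 1 has {2,4,6}; col 3 has {1,4,5,6}; box has {1,6} → only 3 remains.
row 2, column 2 = 4 (sole candidate).
row 2, column 3 = 2 (sole candidate).
row 2, column 4 = 5 (sole candidate).
row 2, column 5 = 3 (sole candidate).
row 3, column 2 = 6 (sole candidate).
row 3, column 4 = 4 (sole candidate).
row 3, column 5 = 5 (sole candidate).
row 1, column 1 = 5: row 1 has {2,3,4,6}; col 1 has {1,2,4,6}; box has {1,2,4,6} → only 5 remains.
row 1, column 5 = 1: row 1 has {2,3,4,5,6}; col 5 has {2,3,4,5,6}; box has {2,3,4,5,6} → only 1 remains.

523614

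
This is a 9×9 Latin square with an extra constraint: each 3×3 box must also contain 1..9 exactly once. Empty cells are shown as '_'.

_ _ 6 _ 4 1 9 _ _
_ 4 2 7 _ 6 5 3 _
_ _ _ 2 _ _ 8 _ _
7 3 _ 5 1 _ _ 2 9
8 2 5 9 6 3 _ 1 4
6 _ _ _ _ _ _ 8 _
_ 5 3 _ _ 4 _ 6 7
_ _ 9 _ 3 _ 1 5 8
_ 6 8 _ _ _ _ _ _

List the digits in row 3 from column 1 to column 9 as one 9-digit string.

317259846

r1c8 = 7 (sole candidate).
r1c9 = 2 (sole candidate).
r2c9 = 1 (sole candidate).
r3c8 = 4: row 3 has {2,8}; col 8 has {1,2,3,5,6,7,8}; box has {1,2,3,5,7,8,9} → only 4 remains.
r3c9 = 6: row 3 has {2,4,8}; col 9 has {1,2,4,7,8,9}; box has {1,2,3,4,5,7,8,9} → only 6 remains.
r4c3 = 4 (sole candidate).
r4c6 = 8 (sole candidate).
r4c7 = 6 (sole candidate).
r5c7 = 7 (sole candidate).
r6c3 = 1 (sole candidate).
r6c4 = 4 (sole candidate).
r6c7 = 3 (sole candidate).
r6c9 = 5 (sole candidate).
r7c7 = 2 (sole candidate).
r8c2 = 7 (sole candidate).
r8c4 = 6 (sole candidate).
r8c6 = 2 (sole candidate).
r9c4 = 1 (sole candidate).
r9c7 = 4 (sole candidate).
r9c8 = 9 (sole candidate).
r9c9 = 3 (sole candidate).
r1c2 = 8 (sole candidate).
r1c4 = 3 (sole candidate).
r2c1 = 9 (sole candidate).
r2c5 = 8 (sole candidate).
r3c2 = 1: row 3 has {2,4,6,8}; col 2 has {2,3,4,5,6,7,8}; box has {2,4,6,8,9} → only 1 remains.
r3c3 = 7: row 3 has {1,2,4,6,8}; col 3 has {1,2,3,4,5,6,8,9}; box has {1,2,4,6,8,9} → only 7 remains.
r6c2 = 9 (sole candidate).
r6c6 = 7 (sole candidate).
r7c1 = 1 (sole candidate).
r7c4 = 8 (sole candidate).
r7c5 = 9 (sole candidate).
r8c1 = 4 (sole candidate).
r9c1 = 2 (sole candidate).
r9c6 = 5 (sole candidate).
r1c1 = 5 (sole candidate).
r3c1 = 3: row 3 has {1,2,4,6,7,8}; col 1 has {1,2,4,5,6,7,8,9}; box has {1,2,4,5,6,7,8,9} → only 3 remains.
r3c5 = 5: row 3 has {1,2,3,4,6,7,8}; col 5 has {1,3,4,6,8,9}; box has {1,2,3,4,6,7,8} → only 5 remains.
r3c6 = 9: row 3 has {1,2,3,4,5,6,7,8}; col 6 has {1,2,3,4,5,6,7,8}; box has {1,2,3,4,5,6,7,8} → only 9 remains.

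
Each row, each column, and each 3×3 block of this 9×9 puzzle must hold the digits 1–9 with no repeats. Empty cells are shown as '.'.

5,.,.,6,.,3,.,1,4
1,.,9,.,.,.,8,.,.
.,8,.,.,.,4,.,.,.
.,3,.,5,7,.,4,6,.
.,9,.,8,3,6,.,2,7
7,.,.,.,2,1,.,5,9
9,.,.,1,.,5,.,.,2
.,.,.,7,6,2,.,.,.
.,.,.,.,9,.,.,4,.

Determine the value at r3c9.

r1c5 = 8: row 1 has {1,3,4,5,6}; col 5 has {2,3,6,7,9}; box has {3,4,6} → only 8 remains.
r2c4 = 2: row 2 has {1,8,9}; col 4 has {1,5,6,7,8}; box has {3,4,6,8} → only 2 remains.
r2c5 = 5: row 2 has {1,2,8,9}; col 5 has {2,3,6,7,8,9}; box has {2,3,4,6,8} → only 5 remains.
r2c6 = 7: row 2 has {1,2,5,8,9}; col 6 has {1,2,3,4,5,6}; box has {2,3,4,5,6,8} → only 7 remains.
r2c8 = 3: row 2 has {1,2,5,7,8,9}; col 8 has {1,2,4,5,6}; box has {1,4,8} → only 3 remains.
r2c9 = 6: row 2 has {1,2,3,5,7,8,9}; col 9 has {2,4,7,9}; box has {1,3,4,8} → only 6 remains.
r3c4 = 9: row 3 has {4,8}; col 4 has {1,2,5,6,7,8}; box has {2,3,4,5,6,7,8} → only 9 remains.
r3c5 = 1: row 3 has {4,8,9}; col 5 has {2,3,5,6,7,8,9}; box has {2,3,4,5,6,7,8,9} → only 1 remains.
r3c8 = 7: row 3 has {1,4,8,9}; col 8 has {1,2,3,4,5,6}; box has {1,3,4,6,8} → only 7 remains.
r3c9 = 5: row 3 has {1,4,7,8,9}; col 9 has {2,4,6,7,9}; box has {1,3,4,6,7,8} → only 5 remains.

5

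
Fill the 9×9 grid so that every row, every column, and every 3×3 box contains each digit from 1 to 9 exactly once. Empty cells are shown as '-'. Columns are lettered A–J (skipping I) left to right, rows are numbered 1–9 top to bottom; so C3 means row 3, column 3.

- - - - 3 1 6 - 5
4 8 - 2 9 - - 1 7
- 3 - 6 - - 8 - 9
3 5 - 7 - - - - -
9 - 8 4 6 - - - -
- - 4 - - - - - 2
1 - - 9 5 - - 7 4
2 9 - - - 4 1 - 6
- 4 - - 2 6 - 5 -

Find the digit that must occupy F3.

A1 = 7: row 1 has {1,3,5,6}; col 1 has {1,2,3,4,9}; box has {3,4,8} → only 7 remains.
B1 = 2: row 1 has {1,3,5,6,7}; col 2 has {3,4,5,8,9}; box has {3,4,7,8} → only 2 remains.
C1 = 9: row 1 has {1,2,3,5,6,7}; col 3 has {4,8}; box has {2,3,4,7,8} → only 9 remains.
D1 = 8: row 1 has {1,2,3,5,6,7,9}; col 4 has {2,4,6,7,9}; box has {1,2,3,6,9} → only 8 remains.
H1 = 4: row 1 has {1,2,3,5,6,7,8,9}; col 8 has {1,5,7}; box has {1,5,6,7,8,9} → only 4 remains.
F2 = 5: row 2 has {1,2,4,7,8,9}; col 6 has {1,4,6}; box has {1,2,3,6,8,9} → only 5 remains.
G2 = 3: row 2 has {1,2,4,5,7,8,9}; col 7 has {1,6,8}; box has {1,4,5,6,7,8,9} → only 3 remains.
A3 = 5: row 3 has {3,6,8,9}; col 1 has {1,2,3,4,7,9}; box has {2,3,4,7,8,9} → only 5 remains.
C3 = 1: row 3 has {3,5,6,8,9}; col 3 has {4,8,9}; box has {2,3,4,5,7,8,9} → only 1 remains.
F3 = 7: row 3 has {1,3,5,6,8,9}; col 6 has {1,4,5,6}; box has {1,2,3,5,6,8,9} → only 7 remains.

7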